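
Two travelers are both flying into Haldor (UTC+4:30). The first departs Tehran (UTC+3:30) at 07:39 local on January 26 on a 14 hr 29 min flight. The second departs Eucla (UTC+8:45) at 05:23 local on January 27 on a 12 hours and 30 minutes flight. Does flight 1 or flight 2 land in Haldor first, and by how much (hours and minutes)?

Flight 1 in UTC: 07:39 − 3:30 = 04:09 on Jan 26.
+14 hours 29 minutes → arrive 18:38 UTC on Jan 26.
Flight 2 in UTC: 05:23 − 8:45 = 20:38 on Jan 26.
+12 hours and 30 minutes → arrive 09:08 UTC on Jan 27.
Flight 1 lands earlier by 14 hours 30 minutes.

the first, by 14 hours 30 minutes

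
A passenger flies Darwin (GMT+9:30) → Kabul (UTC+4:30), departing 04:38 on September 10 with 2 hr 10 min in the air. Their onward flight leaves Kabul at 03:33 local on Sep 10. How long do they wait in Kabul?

Convert departure to UTC: 04:38 − 9:30 = 19:08 UTC on Sep 9.
Add 2 hours and 10 minutes flight time → 21:18 UTC.
Kabul is UTC+4:30, so local arrival = 21:18 + 4:30 = 01:48 on Sep 10.
Layover = 03:33 − 01:48 = 1 hour 45 minutes.

1 hour 45 minutes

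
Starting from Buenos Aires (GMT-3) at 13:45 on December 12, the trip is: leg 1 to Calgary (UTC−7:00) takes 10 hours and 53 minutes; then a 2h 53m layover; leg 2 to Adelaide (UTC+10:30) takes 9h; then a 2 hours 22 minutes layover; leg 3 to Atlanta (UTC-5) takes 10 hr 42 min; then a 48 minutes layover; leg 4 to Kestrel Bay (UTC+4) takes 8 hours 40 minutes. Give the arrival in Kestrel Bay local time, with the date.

Convert departure to UTC: 13:45 + 3:00 = 16:45 UTC on Dec 12.
Add 10 hours 53 minutes leg 1 → 03:38 UTC (Dec 13).
Add 2 hours and 53 minutes layover in Calgary → 06:31 UTC.
Add 9 hours leg 2 → 15:31 UTC.
Add 2 hours 22 minutes layover in Adelaide → 17:53 UTC.
Add 10 hours and 42 minutes leg 3 → 04:35 UTC (Dec 14).
Add 48 minutes layover in Atlanta → 05:23 UTC.
Add 8 hours 40 minutes leg 4 → 14:03 UTC.
Kestrel Bay is UTC+4:00, so local arrival = 14:03 + 4:00 = 18:03 on Dec 14.

18:03 on Dec 14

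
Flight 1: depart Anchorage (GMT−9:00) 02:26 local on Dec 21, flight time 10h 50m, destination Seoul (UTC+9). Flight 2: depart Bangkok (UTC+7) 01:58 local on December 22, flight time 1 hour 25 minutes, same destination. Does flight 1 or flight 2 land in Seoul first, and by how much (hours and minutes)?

Flight 1 in UTC: 02:26 + 9:00 = 11:26 on Dec 21.
+10 hours 50 minutes → arrive 22:16 UTC on Dec 21.
Flight 2 in UTC: 01:58 − 7:00 = 18:58 on Dec 21.
+1 hour 25 minutes → arrive 20:23 UTC on Dec 21.
Flight 2 lands earlier by 1 hour 53 minutes.

the second, by 1 hour 53 minutes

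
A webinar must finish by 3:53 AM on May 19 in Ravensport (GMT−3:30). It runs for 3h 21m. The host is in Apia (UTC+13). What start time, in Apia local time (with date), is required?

Target end time in UTC: 3:53 AM + 3:30 = 7:23 AM on May 19.
Subtract 3 hours 21 minutes → start 4:02 AM UTC on May 19.
Apia is UTC+13:00: 4:02 AM + 13:00 = 5:02 PM on May 19.

5:02 PM on May 19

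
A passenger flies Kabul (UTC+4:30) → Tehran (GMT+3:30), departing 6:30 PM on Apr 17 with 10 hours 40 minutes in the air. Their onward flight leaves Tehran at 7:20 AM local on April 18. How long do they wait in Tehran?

3 hours 10 minutes

Convert departure to UTC: 6:30 PM − 4:30 = 2:00 PM UTC on Apr 17.
Add 10 hours and 40 minutes flight time → 12:40 AM UTC (Apr 18).
Tehran is UTC+3:30, so local arrival = 12:40 AM + 3:30 = 4:10 AM on Apr 18.
Layover = 7:20 AM − 4:10 AM = 3 hours 10 minutes.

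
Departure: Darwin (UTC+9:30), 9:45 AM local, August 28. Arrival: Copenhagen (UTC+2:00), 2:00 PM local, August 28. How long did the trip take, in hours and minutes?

11 hours 45 minutes

Departure in UTC: 9:45 AM − 9:30 = 12:15 AM on Aug 28.
Arrival in UTC: 2:00 PM − 2:00 = 12:00 PM on Aug 28.
Elapsed = 12:00 PM − 12:15 AM = 11 hours 45 minutes.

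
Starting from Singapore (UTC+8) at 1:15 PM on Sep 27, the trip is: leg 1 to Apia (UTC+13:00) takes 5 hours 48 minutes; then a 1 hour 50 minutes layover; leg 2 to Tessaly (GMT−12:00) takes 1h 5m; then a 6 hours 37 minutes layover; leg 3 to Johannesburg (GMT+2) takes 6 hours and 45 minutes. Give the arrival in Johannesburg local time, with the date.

5:20 AM on September 28

Convert departure to UTC: 1:15 PM − 8:00 = 5:15 AM UTC on Sep 27.
Add 5 hours 48 minutes leg 1 → 11:03 AM UTC.
Add 1 hour 50 minutes layover in Apia → 12:53 PM UTC.
Add 1 hour 5 minutes leg 2 → 1:58 PM UTC.
Add 6 hours 37 minutes layover in Tessaly → 8:35 PM UTC.
Add 6 hours 45 minutes leg 3 → 3:20 AM UTC (Sep 28).
Johannesburg is UTC+2:00, so local arrival = 3:20 AM + 2:00 = 5:20 AM on Sep 28.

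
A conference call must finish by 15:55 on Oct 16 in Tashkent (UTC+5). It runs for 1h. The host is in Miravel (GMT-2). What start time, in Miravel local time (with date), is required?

Target end time in UTC: 15:55 − 5:00 = 10:55 on Oct 16.
Subtract 1 hour → start 09:55 UTC on Oct 16.
Miravel is UTC−2:00: 09:55 − 2:00 = 07:55 on Oct 16.

07:55 on October 16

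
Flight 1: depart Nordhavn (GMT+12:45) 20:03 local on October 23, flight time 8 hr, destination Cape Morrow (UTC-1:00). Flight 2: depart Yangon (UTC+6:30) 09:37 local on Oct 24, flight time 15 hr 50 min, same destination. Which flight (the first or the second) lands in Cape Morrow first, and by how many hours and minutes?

Flight 1 in UTC: 20:03 − 12:45 = 07:18 on Oct 23.
+8 hours → arrive 15:18 UTC on Oct 23.
Flight 2 in UTC: 09:37 − 6:30 = 03:07 on Oct 24.
+15 hours 50 minutes → arrive 18:57 UTC on Oct 24.
Flight 1 lands earlier by 27 hours 39 minutes.

the first, by 27 hours 39 minutes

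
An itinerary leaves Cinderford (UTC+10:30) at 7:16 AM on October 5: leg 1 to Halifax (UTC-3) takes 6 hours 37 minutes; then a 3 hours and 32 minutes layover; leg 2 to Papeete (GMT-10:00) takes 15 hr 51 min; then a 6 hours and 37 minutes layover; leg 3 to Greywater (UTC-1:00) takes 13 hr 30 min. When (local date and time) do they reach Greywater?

5:53 PM on Oct 6

Convert departure to UTC: 7:16 AM − 10:30 = 8:46 PM UTC on Oct 4.
Add 6 hours and 37 minutes leg 1 → 3:23 AM UTC (Oct 5).
Add 3 hours and 32 minutes layover in Halifax → 6:55 AM UTC.
Add 15 hours 51 minutes leg 2 → 10:46 PM UTC.
Add 6 hours and 37 minutes layover in Papeete → 5:23 AM UTC (Oct 6).
Add 13 hours and 30 minutes leg 3 → 6:53 PM UTC.
Greywater is UTC−1:00, so local arrival = 6:53 PM − 1:00 = 5:53 PM on Oct 6.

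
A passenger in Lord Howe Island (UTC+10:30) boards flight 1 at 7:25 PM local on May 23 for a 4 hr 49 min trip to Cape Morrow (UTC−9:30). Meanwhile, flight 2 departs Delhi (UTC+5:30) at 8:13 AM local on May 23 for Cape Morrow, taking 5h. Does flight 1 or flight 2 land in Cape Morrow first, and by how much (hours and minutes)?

the second, by 6 hours 1 minute

Flight 1 in UTC: 7:25 PM − 10:30 = 8:55 AM on May 23.
+4 hours and 49 minutes → arrive 1:44 PM UTC on May 23.
Flight 2 in UTC: 8:13 AM − 5:30 = 2:43 AM on May 23.
+5 hours → arrive 7:43 AM UTC on May 23.
Flight 2 lands earlier by 6 hours 1 minute.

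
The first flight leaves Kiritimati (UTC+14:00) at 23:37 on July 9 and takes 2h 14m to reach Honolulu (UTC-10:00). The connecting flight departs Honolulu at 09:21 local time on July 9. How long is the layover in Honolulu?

7 hours 30 minutes

Convert departure to UTC: 23:37 − 14:00 = 09:37 UTC on Jul 9.
Add 2 hours and 14 minutes flight time → 11:51 UTC.
Honolulu is UTC−10:00, so local arrival = 11:51 − 10:00 = 01:51 on Jul 9.
Layover = 09:21 − 01:51 = 7 hours 30 minutes.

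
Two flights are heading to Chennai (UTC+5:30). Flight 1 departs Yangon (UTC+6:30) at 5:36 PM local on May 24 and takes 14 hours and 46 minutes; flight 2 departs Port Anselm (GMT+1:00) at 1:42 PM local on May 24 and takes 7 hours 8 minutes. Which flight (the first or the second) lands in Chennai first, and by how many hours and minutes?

Flight 1 in UTC: 5:36 PM − 6:30 = 11:06 AM on May 24.
+14 hours and 46 minutes → arrive 1:52 AM UTC on May 25.
Flight 2 in UTC: 1:42 PM − 1:00 = 12:42 PM on May 24.
+7 hours 8 minutes → arrive 7:50 PM UTC on May 24.
Flight 2 lands earlier by 6 hours 2 minutes.

the second, by 6 hours 2 minutes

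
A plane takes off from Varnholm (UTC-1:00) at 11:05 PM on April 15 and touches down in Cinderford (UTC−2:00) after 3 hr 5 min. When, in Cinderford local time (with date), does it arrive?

1:10 AM on April 16

Convert departure to UTC: 11:05 PM + 1:00 = 12:05 AM UTC on Apr 16.
Add 3 hours and 5 minutes travel time → 3:10 AM UTC.
Cinderford is UTC−2:00, so local arrival = 3:10 AM − 2:00 = 1:10 AM on Apr 16.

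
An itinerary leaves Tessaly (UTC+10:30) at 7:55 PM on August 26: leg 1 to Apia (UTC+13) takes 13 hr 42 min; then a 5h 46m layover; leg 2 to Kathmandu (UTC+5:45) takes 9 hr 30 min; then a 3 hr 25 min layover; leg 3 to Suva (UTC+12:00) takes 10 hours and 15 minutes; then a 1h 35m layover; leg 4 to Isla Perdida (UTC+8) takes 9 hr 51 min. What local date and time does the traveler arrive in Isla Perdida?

11:29 PM on Aug 28

Convert departure to UTC: 7:55 PM − 10:30 = 9:25 AM UTC on Aug 26.
Add 13 hours 42 minutes leg 1 → 11:07 PM UTC.
Add 5 hours and 46 minutes layover in Apia → 4:53 AM UTC (Aug 27).
Add 9 hours and 30 minutes leg 2 → 2:23 PM UTC.
Add 3 hours and 25 minutes layover in Kathmandu → 5:48 PM UTC.
Add 10 hours 15 minutes leg 3 → 4:03 AM UTC (Aug 28).
Add 1 hour 35 minutes layover in Suva → 5:38 AM UTC.
Add 9 hours and 51 minutes leg 4 → 3:29 PM UTC.
Isla Perdida is UTC+8:00, so local arrival = 3:29 PM + 8:00 = 11:29 PM on Aug 28.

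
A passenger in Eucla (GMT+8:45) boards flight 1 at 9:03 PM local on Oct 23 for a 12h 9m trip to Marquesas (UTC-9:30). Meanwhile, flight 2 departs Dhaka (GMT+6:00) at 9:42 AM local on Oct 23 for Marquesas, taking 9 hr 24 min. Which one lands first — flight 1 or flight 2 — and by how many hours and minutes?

Flight 1 in UTC: 9:03 PM − 8:45 = 12:18 PM on Oct 23.
+12 hours and 9 minutes → arrive 12:27 AM UTC on Oct 24.
Flight 2 in UTC: 9:42 AM − 6:00 = 3:42 AM on Oct 23.
+9 hours and 24 minutes → arrive 1:06 PM UTC on Oct 23.
Flight 2 lands earlier by 11 hours 21 minutes.

the second, by 11 hours 21 minutes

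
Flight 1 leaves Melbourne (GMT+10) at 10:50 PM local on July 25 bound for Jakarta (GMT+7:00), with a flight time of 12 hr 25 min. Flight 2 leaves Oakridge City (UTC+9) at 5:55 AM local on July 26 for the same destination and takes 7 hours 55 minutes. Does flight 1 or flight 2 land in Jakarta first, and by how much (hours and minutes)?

the first, by 3 hours 35 minutes

Flight 1 in UTC: 10:50 PM − 10:00 = 12:50 PM on Jul 25.
+12 hours and 25 minutes → arrive 1:15 AM UTC on Jul 26.
Flight 2 in UTC: 5:55 AM − 9:00 = 8:55 PM on Jul 25.
+7 hours and 55 minutes → arrive 4:50 AM UTC on Jul 26.
Flight 1 lands earlier by 3 hours 35 minutes.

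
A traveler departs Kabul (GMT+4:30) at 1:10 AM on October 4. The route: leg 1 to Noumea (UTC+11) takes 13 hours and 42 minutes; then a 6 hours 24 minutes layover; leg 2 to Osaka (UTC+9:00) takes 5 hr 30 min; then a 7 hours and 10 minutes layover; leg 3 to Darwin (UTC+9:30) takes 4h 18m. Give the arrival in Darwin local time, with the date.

7:14 PM on October 5

Convert departure to UTC: 1:10 AM − 4:30 = 8:40 PM UTC on Oct 3.
Add 13 hours 42 minutes leg 1 → 10:22 AM UTC (Oct 4).
Add 6 hours 24 minutes layover in Noumea → 4:46 PM UTC.
Add 5 hours and 30 minutes leg 2 → 10:16 PM UTC.
Add 7 hours and 10 minutes layover in Osaka → 5:26 AM UTC (Oct 5).
Add 4 hours 18 minutes leg 3 → 9:44 AM UTC.
Darwin is UTC+9:30, so local arrival = 9:44 AM + 9:30 = 7:14 PM on Oct 5.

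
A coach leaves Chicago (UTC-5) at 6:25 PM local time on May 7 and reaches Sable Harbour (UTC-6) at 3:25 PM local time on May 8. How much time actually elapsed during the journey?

22 hours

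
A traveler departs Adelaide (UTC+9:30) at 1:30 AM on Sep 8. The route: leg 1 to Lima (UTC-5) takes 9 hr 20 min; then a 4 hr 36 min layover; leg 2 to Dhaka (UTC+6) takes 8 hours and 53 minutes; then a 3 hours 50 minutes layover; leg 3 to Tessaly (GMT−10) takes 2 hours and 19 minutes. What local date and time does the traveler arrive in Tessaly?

10:58 AM on September 8

Convert departure to UTC: 1:30 AM − 9:30 = 4:00 PM UTC on Sep 7.
Add 9 hours 20 minutes leg 1 → 1:20 AM UTC (Sep 8).
Add 4 hours and 36 minutes layover in Lima → 5:56 AM UTC.
Add 8 hours and 53 minutes leg 2 → 2:49 PM UTC.
Add 3 hours 50 minutes layover in Dhaka → 6:39 PM UTC.
Add 2 hours and 19 minutes leg 3 → 8:58 PM UTC.
Tessaly is UTC−10:00, so local arrival = 8:58 PM − 10:00 = 10:58 AM on Sep 8.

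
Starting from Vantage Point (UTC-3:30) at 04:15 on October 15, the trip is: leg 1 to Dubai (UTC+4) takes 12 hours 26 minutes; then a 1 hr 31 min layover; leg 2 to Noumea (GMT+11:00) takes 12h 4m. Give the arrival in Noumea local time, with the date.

Convert departure to UTC: 04:15 + 3:30 = 07:45 UTC on Oct 15.
Add 12 hours 26 minutes leg 1 → 20:11 UTC.
Add 1 hour and 31 minutes layover in Dubai → 21:42 UTC.
Add 12 hours and 4 minutes leg 2 → 09:46 UTC (Oct 16).
Noumea is UTC+11:00, so local arrival = 09:46 + 11:00 = 20:46 on Oct 16.

20:46 on October 16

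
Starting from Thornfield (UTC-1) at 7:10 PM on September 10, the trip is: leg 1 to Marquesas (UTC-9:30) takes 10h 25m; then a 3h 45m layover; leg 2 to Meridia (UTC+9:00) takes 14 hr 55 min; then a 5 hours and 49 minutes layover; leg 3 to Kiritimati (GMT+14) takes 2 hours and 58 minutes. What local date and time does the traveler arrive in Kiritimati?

12:02 AM on Sep 13

Convert departure to UTC: 7:10 PM + 1:00 = 8:10 PM UTC on Sep 10.
Add 10 hours and 25 minutes leg 1 → 6:35 AM UTC (Sep 11).
Add 3 hours 45 minutes layover in Marquesas → 10:20 AM UTC.
Add 14 hours 55 minutes leg 2 → 1:15 AM UTC (Sep 12).
Add 5 hours 49 minutes layover in Meridia → 7:04 AM UTC.
Add 2 hours 58 minutes leg 3 → 10:02 AM UTC.
Kiritimati is UTC+14:00, so local arrival = 10:02 AM + 14:00 = 12:02 AM on Sep 13.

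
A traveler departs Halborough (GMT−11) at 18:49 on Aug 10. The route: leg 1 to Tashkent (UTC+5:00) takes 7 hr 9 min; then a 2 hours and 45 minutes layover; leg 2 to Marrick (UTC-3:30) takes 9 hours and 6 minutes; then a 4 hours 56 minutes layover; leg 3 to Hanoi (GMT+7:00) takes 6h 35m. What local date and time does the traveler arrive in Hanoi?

Convert departure to UTC: 18:49 + 11:00 = 05:49 UTC on Aug 11.
Add 7 hours and 9 minutes leg 1 → 12:58 UTC.
Add 2 hours 45 minutes layover in Tashkent → 15:43 UTC.
Add 9 hours 6 minutes leg 2 → 00:49 UTC (Aug 12).
Add 4 hours 56 minutes layover in Marrick → 05:45 UTC.
Add 6 hours and 35 minutes leg 3 → 12:20 UTC.
Hanoi is UTC+7:00, so local arrival = 12:20 + 7:00 = 19:20 on Aug 12.

19:20 on August 12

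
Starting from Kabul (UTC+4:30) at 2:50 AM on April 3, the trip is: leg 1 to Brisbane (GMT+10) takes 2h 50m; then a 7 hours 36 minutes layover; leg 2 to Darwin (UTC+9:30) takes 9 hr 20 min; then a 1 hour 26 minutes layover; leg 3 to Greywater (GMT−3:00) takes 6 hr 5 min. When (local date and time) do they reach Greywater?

10:37 PM on Apr 3

Convert departure to UTC: 2:50 AM − 4:30 = 10:20 PM UTC on Apr 2.
Add 2 hours and 50 minutes leg 1 → 1:10 AM UTC (Apr 3).
Add 7 hours and 36 minutes layover in Brisbane → 8:46 AM UTC.
Add 9 hours and 20 minutes leg 2 → 6:06 PM UTC.
Add 1 hour 26 minutes layover in Darwin → 7:32 PM UTC.
Add 6 hours and 5 minutes leg 3 → 1:37 AM UTC (Apr 4).
Greywater is UTC−3:00, so local arrival = 1:37 AM − 3:00 = 10:37 PM on Apr 3.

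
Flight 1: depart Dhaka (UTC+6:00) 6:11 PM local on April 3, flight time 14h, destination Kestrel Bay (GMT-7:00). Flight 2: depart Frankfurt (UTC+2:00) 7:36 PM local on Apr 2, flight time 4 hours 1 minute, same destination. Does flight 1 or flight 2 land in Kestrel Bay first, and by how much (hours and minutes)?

the second, by 28 hours 34 minutes

Flight 1 in UTC: 6:11 PM − 6:00 = 12:11 PM on Apr 3.
+14 hours → arrive 2:11 AM UTC on Apr 4.
Flight 2 in UTC: 7:36 PM − 2:00 = 5:36 PM on Apr 2.
+4 hours and 1 minute → arrive 9:37 PM UTC on Apr 2.
Flight 2 lands earlier by 28 hours 34 minutes.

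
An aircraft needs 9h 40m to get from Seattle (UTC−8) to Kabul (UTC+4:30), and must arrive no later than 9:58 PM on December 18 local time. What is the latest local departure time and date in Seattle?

11:48 PM on Dec 17

Target arrival in UTC: 9:58 PM − 4:30 = 5:28 PM on Dec 18.
Subtract 9 hours 40 minutes → departure 7:48 AM UTC on Dec 18.
Seattle is UTC−8:00: 7:48 AM − 8:00 = 11:48 PM on Dec 17.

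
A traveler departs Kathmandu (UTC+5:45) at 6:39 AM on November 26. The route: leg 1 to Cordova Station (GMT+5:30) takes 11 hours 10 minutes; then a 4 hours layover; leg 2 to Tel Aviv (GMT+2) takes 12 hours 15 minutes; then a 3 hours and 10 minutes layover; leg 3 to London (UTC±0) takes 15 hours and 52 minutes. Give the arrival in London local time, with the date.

Convert departure to UTC: 6:39 AM − 5:45 = 12:54 AM UTC on Nov 26.
Add 11 hours 10 minutes leg 1 → 12:04 PM UTC.
Add 4 hours layover in Cordova Station → 4:04 PM UTC.
Add 12 hours 15 minutes leg 2 → 4:19 AM UTC (Nov 27).
Add 3 hours and 10 minutes layover in Tel Aviv → 7:29 AM UTC.
Add 15 hours 52 minutes leg 3 → 11:21 PM UTC.
London is UTC+0, so local arrival is the same: 11:21 PM on Nov 27.

11:21 PM on November 27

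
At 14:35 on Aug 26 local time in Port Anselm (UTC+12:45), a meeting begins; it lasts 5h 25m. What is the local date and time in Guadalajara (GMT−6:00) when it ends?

Convert start to UTC: 14:35 − 12:45 = 01:50 UTC on Aug 26.
Add 5 hours and 25 minutes duration → 07:15 UTC.
Guadalajara is UTC−6:00, so local end time = 07:15 − 6:00 = 01:15 on Aug 26.

01:15 on Aug 26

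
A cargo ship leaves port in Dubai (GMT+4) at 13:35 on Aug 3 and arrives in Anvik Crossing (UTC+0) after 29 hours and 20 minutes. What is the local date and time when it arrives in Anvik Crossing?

Anvik Crossing is 4:00 behind Dubai.
After 29 hours and 20 minutes it is 18:55 (Aug 4) in Dubai.
Shift by the zone difference: 18:55 − 4:00 = 14:55 on Aug 4 in Anvik Crossing.

14:55 on August 4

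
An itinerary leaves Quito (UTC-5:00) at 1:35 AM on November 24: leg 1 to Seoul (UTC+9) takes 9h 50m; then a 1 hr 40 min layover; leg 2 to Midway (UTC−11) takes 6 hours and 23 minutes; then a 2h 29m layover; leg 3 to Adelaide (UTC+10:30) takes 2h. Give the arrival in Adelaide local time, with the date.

Convert departure to UTC: 1:35 AM + 5:00 = 6:35 AM UTC on Nov 24.
Add 9 hours and 50 minutes leg 1 → 4:25 PM UTC.
Add 1 hour 40 minutes layover in Seoul → 6:05 PM UTC.
Add 6 hours 23 minutes leg 2 → 12:28 AM UTC (Nov 25).
Add 2 hours 29 minutes layover in Midway → 2:57 AM UTC.
Add 2 hours leg 3 → 4:57 AM UTC.
Adelaide is UTC+10:30, so local arrival = 4:57 AM + 10:30 = 3:27 PM on Nov 25.

3:27 PM on Nov 25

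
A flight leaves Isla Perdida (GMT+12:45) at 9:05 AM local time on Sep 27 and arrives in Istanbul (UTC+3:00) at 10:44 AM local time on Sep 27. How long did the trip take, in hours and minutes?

Istanbul is 9:45 behind Isla Perdida.
Clock-face elapsed time (ignoring zones) is 1 hour 39 minutes.
Actual elapsed = 1 hour 39 minutes + 9:45 = 11 hours 24 minutes.

11 hours 24 minutes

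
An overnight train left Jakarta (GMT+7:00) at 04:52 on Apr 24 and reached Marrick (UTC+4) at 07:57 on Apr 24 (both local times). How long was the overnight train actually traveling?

6 hours 5 minutes

Departure in UTC: 04:52 − 7:00 = 21:52 on Apr 23.
Arrival in UTC: 07:57 − 4:00 = 03:57 on Apr 24.
Elapsed = 03:57 − 21:52 (+1 day) = 6 hours 5 minutes.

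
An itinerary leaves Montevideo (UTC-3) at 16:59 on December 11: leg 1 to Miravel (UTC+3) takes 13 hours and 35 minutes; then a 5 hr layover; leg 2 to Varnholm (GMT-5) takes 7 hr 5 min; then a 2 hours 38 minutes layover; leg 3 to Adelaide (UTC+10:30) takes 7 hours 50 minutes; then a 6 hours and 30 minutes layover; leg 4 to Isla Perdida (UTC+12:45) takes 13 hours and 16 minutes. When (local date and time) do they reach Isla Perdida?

16:38 on December 14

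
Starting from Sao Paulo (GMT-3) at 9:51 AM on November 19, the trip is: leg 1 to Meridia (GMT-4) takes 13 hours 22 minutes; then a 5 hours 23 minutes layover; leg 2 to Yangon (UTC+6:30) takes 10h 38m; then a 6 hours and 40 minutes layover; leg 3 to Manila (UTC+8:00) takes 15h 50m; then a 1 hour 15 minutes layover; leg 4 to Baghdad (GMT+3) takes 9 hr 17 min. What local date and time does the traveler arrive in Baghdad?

6:16 AM on November 22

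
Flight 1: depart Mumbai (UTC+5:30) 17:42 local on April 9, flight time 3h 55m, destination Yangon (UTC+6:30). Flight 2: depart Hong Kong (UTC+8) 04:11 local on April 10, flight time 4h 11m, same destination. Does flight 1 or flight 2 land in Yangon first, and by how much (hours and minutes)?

Flight 1 in UTC: 17:42 − 5:30 = 12:12 on Apr 9.
+3 hours 55 minutes → arrive 16:07 UTC on Apr 9.
Flight 2 in UTC: 04:11 − 8:00 = 20:11 on Apr 9.
+4 hours and 11 minutes → arrive 00:22 UTC on Apr 10.
Flight 1 lands earlier by 8 hours 15 minutes.

the first, by 8 hours 15 minutes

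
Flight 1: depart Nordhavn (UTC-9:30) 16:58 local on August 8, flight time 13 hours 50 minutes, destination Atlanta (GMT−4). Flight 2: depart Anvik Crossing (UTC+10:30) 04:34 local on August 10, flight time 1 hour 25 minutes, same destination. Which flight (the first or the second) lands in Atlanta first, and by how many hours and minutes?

Flight 1 in UTC: 16:58 + 9:30 = 02:28 on Aug 9.
+13 hours 50 minutes → arrive 16:18 UTC on Aug 9.
Flight 2 in UTC: 04:34 − 10:30 = 18:04 on Aug 9.
+1 hour 25 minutes → arrive 19:29 UTC on Aug 9.
Flight 1 lands earlier by 3 hours 11 minutes.

the first, by 3 hours 11 minutes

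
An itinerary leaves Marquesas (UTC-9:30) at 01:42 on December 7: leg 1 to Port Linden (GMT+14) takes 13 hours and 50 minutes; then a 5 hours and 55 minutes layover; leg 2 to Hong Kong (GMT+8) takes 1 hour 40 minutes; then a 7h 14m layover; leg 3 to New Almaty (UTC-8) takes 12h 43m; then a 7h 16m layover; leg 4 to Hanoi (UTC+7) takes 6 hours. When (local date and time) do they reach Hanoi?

00:50 on December 10

Convert departure to UTC: 01:42 + 9:30 = 11:12 UTC on Dec 7.
Add 13 hours 50 minutes leg 1 → 01:02 UTC (Dec 8).
Add 5 hours and 55 minutes layover in Port Linden → 06:57 UTC.
Add 1 hour and 40 minutes leg 2 → 08:37 UTC.
Add 7 hours 14 minutes layover in Hong Kong → 15:51 UTC.
Add 12 hours and 43 minutes leg 3 → 04:34 UTC (Dec 9).
Add 7 hours and 16 minutes layover in New Almaty → 11:50 UTC.
Add 6 hours leg 4 → 17:50 UTC.
Hanoi is UTC+7:00, so local arrival = 17:50 + 7:00 = 00:50 on Dec 10.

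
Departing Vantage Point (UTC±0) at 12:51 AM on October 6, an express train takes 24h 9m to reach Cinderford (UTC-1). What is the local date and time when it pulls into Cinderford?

12:00 AM on October 7

Vantage Point is at UTC+0, so departure is already 12:51 AM UTC on Oct 6.
Add 24 hours and 9 minutes travel time → 1:00 AM UTC (Oct 7).
Cinderford is UTC−1:00, so local arrival = 1:00 AM − 1:00 = 12:00 AM on Oct 7.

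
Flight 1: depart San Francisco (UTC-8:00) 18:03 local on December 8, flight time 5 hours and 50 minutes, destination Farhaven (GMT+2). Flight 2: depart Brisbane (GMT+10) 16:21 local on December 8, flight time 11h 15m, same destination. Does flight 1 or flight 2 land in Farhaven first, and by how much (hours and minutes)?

the second, by 14 hours 17 minutes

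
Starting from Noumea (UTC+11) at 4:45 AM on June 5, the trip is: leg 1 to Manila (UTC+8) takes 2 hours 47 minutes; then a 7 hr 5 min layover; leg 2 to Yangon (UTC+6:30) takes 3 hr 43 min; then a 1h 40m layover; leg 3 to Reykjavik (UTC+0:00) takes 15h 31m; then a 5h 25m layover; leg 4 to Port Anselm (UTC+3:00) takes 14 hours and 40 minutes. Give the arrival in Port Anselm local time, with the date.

11:36 PM on June 6

Convert departure to UTC: 4:45 AM − 11:00 = 5:45 PM UTC on Jun 4.
Add 2 hours 47 minutes leg 1 → 8:32 PM UTC.
Add 7 hours 5 minutes layover in Manila → 3:37 AM UTC (Jun 5).
Add 3 hours and 43 minutes leg 2 → 7:20 AM UTC.
Add 1 hour 40 minutes layover in Yangon → 9:00 AM UTC.
Add 15 hours and 31 minutes leg 3 → 12:31 AM UTC (Jun 6).
Add 5 hours 25 minutes layover in Reykjavik → 5:56 AM UTC.
Add 14 hours and 40 minutes leg 4 → 8:36 PM UTC.
Port Anselm is UTC+3:00, so local arrival = 8:36 PM + 3:00 = 11:36 PM on Jun 6.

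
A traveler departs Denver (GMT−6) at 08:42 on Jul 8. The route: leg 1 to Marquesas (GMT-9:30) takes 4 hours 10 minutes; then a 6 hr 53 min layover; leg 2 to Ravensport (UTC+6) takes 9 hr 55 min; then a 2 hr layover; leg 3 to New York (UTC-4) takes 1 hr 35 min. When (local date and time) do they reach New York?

11:15 on July 9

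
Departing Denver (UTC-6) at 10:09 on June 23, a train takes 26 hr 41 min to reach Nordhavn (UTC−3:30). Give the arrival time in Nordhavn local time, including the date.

15:20 on June 24

Nordhavn is 2:30 ahead of Denver.
After 26 hours 41 minutes it is 12:50 (Jun 24) in Denver.
Shift by the zone difference: 12:50 + 2:30 = 15:20 on Jun 24 in Nordhavn.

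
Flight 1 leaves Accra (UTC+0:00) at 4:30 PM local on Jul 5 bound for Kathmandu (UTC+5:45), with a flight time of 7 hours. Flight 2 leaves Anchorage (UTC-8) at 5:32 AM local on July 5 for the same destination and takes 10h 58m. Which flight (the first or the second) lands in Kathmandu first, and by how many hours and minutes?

Flight 1 departs at 4:30 PM UTC (Jul 5).
+7 hours → arrive 11:30 PM UTC on Jul 5.
Flight 2 in UTC: 5:32 AM + 8:00 = 1:32 PM on Jul 5.
+10 hours and 58 minutes → arrive 12:30 AM UTC on Jul 6.
Flight 1 lands earlier by 1 hour.

the first, by 1 hour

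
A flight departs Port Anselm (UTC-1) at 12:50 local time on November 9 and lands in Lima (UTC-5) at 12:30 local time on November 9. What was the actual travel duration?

3 hours 40 minutes

Departure in UTC: 12:50 + 1:00 = 13:50 on Nov 9.
Arrival in UTC: 12:30 + 5:00 = 17:30 on Nov 9.
Elapsed = 17:30 − 13:50 = 3 hours 40 minutes.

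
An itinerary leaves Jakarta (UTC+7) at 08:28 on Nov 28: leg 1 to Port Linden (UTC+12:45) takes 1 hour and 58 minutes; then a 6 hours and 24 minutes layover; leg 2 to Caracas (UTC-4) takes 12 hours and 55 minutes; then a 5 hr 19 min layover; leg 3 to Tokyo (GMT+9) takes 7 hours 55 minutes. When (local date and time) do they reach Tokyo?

Convert departure to UTC: 08:28 − 7:00 = 01:28 UTC on Nov 28.
Add 1 hour 58 minutes leg 1 → 03:26 UTC.
Add 6 hours 24 minutes layover in Port Linden → 09:50 UTC.
Add 12 hours and 55 minutes leg 2 → 22:45 UTC.
Add 5 hours 19 minutes layover in Caracas → 04:04 UTC (Nov 29).
Add 7 hours and 55 minutes leg 3 → 11:59 UTC.
Tokyo is UTC+9:00, so local arrival = 11:59 + 9:00 = 20:59 on Nov 29.

20:59 on Nov 29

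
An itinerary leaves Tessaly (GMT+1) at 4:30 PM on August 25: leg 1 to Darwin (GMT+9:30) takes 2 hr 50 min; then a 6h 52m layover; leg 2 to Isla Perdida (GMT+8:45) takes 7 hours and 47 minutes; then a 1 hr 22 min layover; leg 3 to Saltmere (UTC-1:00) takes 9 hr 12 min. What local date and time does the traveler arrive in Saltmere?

6:33 PM on August 26

Convert departure to UTC: 4:30 PM − 1:00 = 3:30 PM UTC on Aug 25.
Add 2 hours and 50 minutes leg 1 → 6:20 PM UTC.
Add 6 hours and 52 minutes layover in Darwin → 1:12 AM UTC (Aug 26).
Add 7 hours and 47 minutes leg 2 → 8:59 AM UTC.
Add 1 hour 22 minutes layover in Isla Perdida → 10:21 AM UTC.
Add 9 hours 12 minutes leg 3 → 7:33 PM UTC.
Saltmere is UTC−1:00, so local arrival = 7:33 PM − 1:00 = 6:33 PM on Aug 26.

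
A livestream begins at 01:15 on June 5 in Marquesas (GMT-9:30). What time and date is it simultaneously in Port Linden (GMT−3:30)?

07:15 on Jun 5

In UTC: 01:15 + 9:30 = 10:45 on Jun 5.
Port Linden is UTC−3:30: 10:45 − 3:30 = 07:15 on Jun 5.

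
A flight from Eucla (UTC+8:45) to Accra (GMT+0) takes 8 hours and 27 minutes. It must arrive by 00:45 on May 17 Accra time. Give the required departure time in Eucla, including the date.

01:03 on May 17

Target arrival is already UTC: 00:45 on May 17.
Subtract 8 hours and 27 minutes → departure 16:18 UTC on May 16.
Eucla is UTC+8:45: 16:18 + 8:45 = 01:03 on May 17.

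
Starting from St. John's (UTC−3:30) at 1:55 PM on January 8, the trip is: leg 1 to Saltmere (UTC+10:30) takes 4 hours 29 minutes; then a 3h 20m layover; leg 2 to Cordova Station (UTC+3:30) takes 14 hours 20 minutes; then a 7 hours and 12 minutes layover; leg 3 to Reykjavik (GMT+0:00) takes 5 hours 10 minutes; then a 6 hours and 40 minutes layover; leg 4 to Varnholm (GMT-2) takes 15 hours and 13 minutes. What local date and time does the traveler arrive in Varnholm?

11:49 PM on January 10

Convert departure to UTC: 1:55 PM + 3:30 = 5:25 PM UTC on Jan 8.
Add 4 hours and 29 minutes leg 1 → 9:54 PM UTC.
Add 3 hours and 20 minutes layover in Saltmere → 1:14 AM UTC (Jan 9).
Add 14 hours and 20 minutes leg 2 → 3:34 PM UTC.
Add 7 hours 12 minutes layover in Cordova Station → 10:46 PM UTC.
Add 5 hours and 10 minutes leg 3 → 3:56 AM UTC (Jan 10).
Add 6 hours 40 minutes layover in Reykjavik → 10:36 AM UTC.
Add 15 hours and 13 minutes leg 4 → 1:49 AM UTC (Jan 11).
Varnholm is UTC−2:00, so local arrival = 1:49 AM − 2:00 = 11:49 PM on Jan 10.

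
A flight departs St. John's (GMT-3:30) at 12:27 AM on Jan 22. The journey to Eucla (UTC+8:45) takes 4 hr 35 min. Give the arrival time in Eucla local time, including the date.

Convert departure to UTC: 12:27 AM + 3:30 = 3:57 AM UTC on Jan 22.
Add 4 hours and 35 minutes travel time → 8:32 AM UTC.
Eucla is UTC+8:45, so local arrival = 8:32 AM + 8:45 = 5:17 PM on Jan 22.

5:17 PM on Jan 22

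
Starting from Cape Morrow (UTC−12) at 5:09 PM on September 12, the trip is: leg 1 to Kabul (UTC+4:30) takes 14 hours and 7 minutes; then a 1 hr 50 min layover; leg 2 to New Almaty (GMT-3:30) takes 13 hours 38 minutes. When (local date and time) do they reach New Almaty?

7:14 AM on September 14

Convert departure to UTC: 5:09 PM + 12:00 = 5:09 AM UTC on Sep 13.
Add 14 hours 7 minutes leg 1 → 7:16 PM UTC.
Add 1 hour 50 minutes layover in Kabul → 9:06 PM UTC.
Add 13 hours and 38 minutes leg 2 → 10:44 AM UTC (Sep 14).
New Almaty is UTC−3:30, so local arrival = 10:44 AM − 3:30 = 7:14 AM on Sep 14.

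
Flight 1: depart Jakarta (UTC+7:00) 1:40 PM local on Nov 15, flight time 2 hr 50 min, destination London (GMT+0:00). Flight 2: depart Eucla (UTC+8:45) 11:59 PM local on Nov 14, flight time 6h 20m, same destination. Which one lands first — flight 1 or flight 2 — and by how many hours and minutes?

Flight 1 in UTC: 1:40 PM − 7:00 = 6:40 AM on Nov 15.
+2 hours 50 minutes → arrive 9:30 AM UTC on Nov 15.
Flight 2 in UTC: 11:59 PM − 8:45 = 3:14 PM on Nov 14.
+6 hours 20 minutes → arrive 9:34 PM UTC on Nov 14.
Flight 2 lands earlier by 11 hours 56 minutes.

the second, by 11 hours 56 minutes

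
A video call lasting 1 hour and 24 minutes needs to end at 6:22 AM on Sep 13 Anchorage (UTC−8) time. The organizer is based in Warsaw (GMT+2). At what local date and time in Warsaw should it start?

2:58 PM on Sep 13

Target end time in UTC: 6:22 AM + 8:00 = 2:22 PM on Sep 13.
Subtract 1 hour and 24 minutes → start 12:58 PM UTC on Sep 13.
Warsaw is UTC+2:00: 12:58 PM + 2:00 = 2:58 PM on Sep 13.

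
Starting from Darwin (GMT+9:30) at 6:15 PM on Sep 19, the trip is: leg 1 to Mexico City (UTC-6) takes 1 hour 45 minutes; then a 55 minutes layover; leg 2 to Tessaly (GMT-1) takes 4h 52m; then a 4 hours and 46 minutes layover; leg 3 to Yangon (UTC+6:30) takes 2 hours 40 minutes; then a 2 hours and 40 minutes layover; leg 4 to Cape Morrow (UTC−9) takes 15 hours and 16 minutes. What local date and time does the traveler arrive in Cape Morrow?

8:39 AM on Sep 20

Convert departure to UTC: 6:15 PM − 9:30 = 8:45 AM UTC on Sep 19.
Add 1 hour 45 minutes leg 1 → 10:30 AM UTC.
Add 55 minutes layover in Mexico City → 11:25 AM UTC.
Add 4 hours 52 minutes leg 2 → 4:17 PM UTC.
Add 4 hours and 46 minutes layover in Tessaly → 9:03 PM UTC.
Add 2 hours 40 minutes leg 3 → 11:43 PM UTC.
Add 2 hours and 40 minutes layover in Yangon → 2:23 AM UTC (Sep 20).
Add 15 hours 16 minutes leg 4 → 5:39 PM UTC.
Cape Morrow is UTC−9:00, so local arrival = 5:39 PM − 9:00 = 8:39 AM on Sep 20.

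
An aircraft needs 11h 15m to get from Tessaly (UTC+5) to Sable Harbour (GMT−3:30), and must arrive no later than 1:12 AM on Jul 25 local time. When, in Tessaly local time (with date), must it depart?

10:27 PM on July 24

Target arrival in UTC: 1:12 AM + 3:30 = 4:42 AM on Jul 25.
Subtract 11 hours 15 minutes → departure 5:27 PM UTC on Jul 24.
Tessaly is UTC+5:00: 5:27 PM + 5:00 = 10:27 PM on Jul 24.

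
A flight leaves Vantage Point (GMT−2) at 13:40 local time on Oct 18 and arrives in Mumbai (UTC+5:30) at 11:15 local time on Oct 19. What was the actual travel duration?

14 hours 5 minutes

Mumbai is 7:30 ahead of Vantage Point.
Clock-face elapsed time (ignoring zones) is 21 hours 35 minutes.
Actual elapsed = 21 hours 35 minutes − 7:30 = 14 hours 5 minutes.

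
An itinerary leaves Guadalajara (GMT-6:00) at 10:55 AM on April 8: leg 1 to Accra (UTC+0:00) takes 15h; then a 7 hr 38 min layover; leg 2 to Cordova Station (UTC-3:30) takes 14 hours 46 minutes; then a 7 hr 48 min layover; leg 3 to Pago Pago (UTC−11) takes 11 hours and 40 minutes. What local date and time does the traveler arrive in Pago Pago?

Convert departure to UTC: 10:55 AM + 6:00 = 4:55 PM UTC on Apr 8.
Add 15 hours leg 1 → 7:55 AM UTC (Apr 9).
Add 7 hours and 38 minutes layover in Accra → 3:33 PM UTC.
Add 14 hours and 46 minutes leg 2 → 6:19 AM UTC (Apr 10).
Add 7 hours 48 minutes layover in Cordova Station → 2:07 PM UTC.
Add 11 hours 40 minutes leg 3 → 1:47 AM UTC (Apr 11).
Pago Pago is UTC−11:00, so local arrival = 1:47 AM − 11:00 = 2:47 PM on Apr 10.

2:47 PM on April 10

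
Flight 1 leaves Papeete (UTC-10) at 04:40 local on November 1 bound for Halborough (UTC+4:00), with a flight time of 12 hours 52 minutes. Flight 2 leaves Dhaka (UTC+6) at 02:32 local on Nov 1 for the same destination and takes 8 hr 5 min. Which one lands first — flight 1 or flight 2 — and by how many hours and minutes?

the second, by 22 hours 55 minutes

Flight 1 in UTC: 04:40 + 10:00 = 14:40 on Nov 1.
+12 hours 52 minutes → arrive 03:32 UTC on Nov 2.
Flight 2 in UTC: 02:32 − 6:00 = 20:32 on Oct 31.
+8 hours 5 minutes → arrive 04:37 UTC on Nov 1.
Flight 2 lands earlier by 22 hours 55 minutes.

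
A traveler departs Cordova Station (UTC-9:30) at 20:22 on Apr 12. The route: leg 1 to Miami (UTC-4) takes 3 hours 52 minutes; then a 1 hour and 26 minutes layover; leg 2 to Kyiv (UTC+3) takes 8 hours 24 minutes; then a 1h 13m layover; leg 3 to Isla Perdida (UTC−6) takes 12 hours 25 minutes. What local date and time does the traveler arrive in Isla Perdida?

03:12 on April 14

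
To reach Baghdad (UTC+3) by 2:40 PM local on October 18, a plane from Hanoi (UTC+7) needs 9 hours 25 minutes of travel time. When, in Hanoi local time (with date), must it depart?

9:15 AM on October 18

Target arrival in UTC: 2:40 PM − 3:00 = 11:40 AM on Oct 18.
Subtract 9 hours and 25 minutes → departure 2:15 AM UTC on Oct 18.
Hanoi is UTC+7:00: 2:15 AM + 7:00 = 9:15 AM on Oct 18.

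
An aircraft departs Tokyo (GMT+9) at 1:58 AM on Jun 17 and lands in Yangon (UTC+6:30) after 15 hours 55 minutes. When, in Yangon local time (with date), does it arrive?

Yangon is 2:30 behind Tokyo.
After 15 hours 55 minutes it is 5:53 PM in Tokyo.
Shift by the zone difference: 5:53 PM − 2:30 = 3:23 PM on Jun 17 in Yangon.

3:23 PM on June 17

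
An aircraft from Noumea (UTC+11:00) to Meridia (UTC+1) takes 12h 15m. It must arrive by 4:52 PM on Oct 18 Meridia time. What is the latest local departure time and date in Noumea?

2:37 PM on October 18

Target arrival in UTC: 4:52 PM − 1:00 = 3:52 PM on Oct 18.
Subtract 12 hours and 15 minutes → departure 3:37 AM UTC on Oct 18.
Noumea is UTC+11:00: 3:37 AM + 11:00 = 2:37 PM on Oct 18.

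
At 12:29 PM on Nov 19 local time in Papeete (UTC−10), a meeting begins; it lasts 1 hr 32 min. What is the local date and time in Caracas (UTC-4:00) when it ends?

Caracas is 6:00 ahead of Papeete.
After 1 hour 32 minutes it is 2:01 PM in Papeete.
Shift by the zone difference: 2:01 PM + 6:00 = 8:01 PM on Nov 19 in Caracas.

8:01 PM on November 19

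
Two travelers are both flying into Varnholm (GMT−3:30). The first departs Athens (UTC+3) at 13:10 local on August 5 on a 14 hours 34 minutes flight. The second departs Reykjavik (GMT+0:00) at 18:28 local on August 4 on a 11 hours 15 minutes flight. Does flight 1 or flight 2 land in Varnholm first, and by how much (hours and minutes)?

the second, by 19 hours 1 minute

Flight 1 in UTC: 13:10 − 3:00 = 10:10 on Aug 5.
+14 hours and 34 minutes → arrive 00:44 UTC on Aug 6.
Flight 2 departs at 18:28 UTC (Aug 4).
+11 hours 15 minutes → arrive 05:43 UTC on Aug 5.
Flight 2 lands earlier by 19 hours 1 minute.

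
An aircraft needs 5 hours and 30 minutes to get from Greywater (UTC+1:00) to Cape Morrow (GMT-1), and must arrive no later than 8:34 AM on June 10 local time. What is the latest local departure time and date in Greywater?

5:04 AM on June 10

Target arrival in UTC: 8:34 AM + 1:00 = 9:34 AM on Jun 10.
Subtract 5 hours 30 minutes → departure 4:04 AM UTC on Jun 10.
Greywater is UTC+1:00: 4:04 AM + 1:00 = 5:04 AM on Jun 10.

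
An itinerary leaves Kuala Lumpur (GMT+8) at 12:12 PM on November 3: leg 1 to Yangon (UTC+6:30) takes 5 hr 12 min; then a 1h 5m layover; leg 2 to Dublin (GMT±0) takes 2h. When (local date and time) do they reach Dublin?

Convert departure to UTC: 12:12 PM − 8:00 = 4:12 AM UTC on Nov 3.
Add 5 hours 12 minutes leg 1 → 9:24 AM UTC.
Add 1 hour 5 minutes layover in Yangon → 10:29 AM UTC.
Add 2 hours leg 2 → 12:29 PM UTC.
Dublin is UTC+0, so local arrival is the same: 12:29 PM on Nov 3.

12:29 PM on November 3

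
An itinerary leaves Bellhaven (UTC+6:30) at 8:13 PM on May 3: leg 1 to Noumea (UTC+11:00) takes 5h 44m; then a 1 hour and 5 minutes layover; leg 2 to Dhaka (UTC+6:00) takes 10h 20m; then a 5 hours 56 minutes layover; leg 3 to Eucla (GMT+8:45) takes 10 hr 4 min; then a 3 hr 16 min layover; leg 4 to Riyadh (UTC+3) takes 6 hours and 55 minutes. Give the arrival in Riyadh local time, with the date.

12:03 PM on May 5

Convert departure to UTC: 8:13 PM − 6:30 = 1:43 PM UTC on May 3.
Add 5 hours 44 minutes leg 1 → 7:27 PM UTC.
Add 1 hour 5 minutes layover in Noumea → 8:32 PM UTC.
Add 10 hours 20 minutes leg 2 → 6:52 AM UTC (May 4).
Add 5 hours and 56 minutes layover in Dhaka → 12:48 PM UTC.
Add 10 hours and 4 minutes leg 3 → 10:52 PM UTC.
Add 3 hours and 16 minutes layover in Eucla → 2:08 AM UTC (May 5).
Add 6 hours and 55 minutes leg 4 → 9:03 AM UTC.
Riyadh is UTC+3:00, so local arrival = 9:03 AM + 3:00 = 12:03 PM on May 5.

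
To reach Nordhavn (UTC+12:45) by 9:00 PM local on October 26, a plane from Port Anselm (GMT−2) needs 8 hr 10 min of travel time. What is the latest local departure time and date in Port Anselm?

10:05 PM on October 25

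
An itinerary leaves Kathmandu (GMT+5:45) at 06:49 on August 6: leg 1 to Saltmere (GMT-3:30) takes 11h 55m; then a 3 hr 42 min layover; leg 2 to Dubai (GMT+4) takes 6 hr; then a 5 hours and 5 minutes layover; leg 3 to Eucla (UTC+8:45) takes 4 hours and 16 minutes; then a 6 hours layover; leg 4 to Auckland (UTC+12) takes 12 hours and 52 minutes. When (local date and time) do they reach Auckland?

14:54 on August 8

Convert departure to UTC: 06:49 − 5:45 = 01:04 UTC on Aug 6.
Add 11 hours and 55 minutes leg 1 → 12:59 UTC.
Add 3 hours and 42 minutes layover in Saltmere → 16:41 UTC.
Add 6 hours leg 2 → 22:41 UTC.
Add 5 hours and 5 minutes layover in Dubai → 03:46 UTC (Aug 7).
Add 4 hours and 16 minutes leg 3 → 08:02 UTC.
Add 6 hours layover in Eucla → 14:02 UTC.
Add 12 hours and 52 minutes leg 4 → 02:54 UTC (Aug 8).
Auckland is UTC+12:00, so local arrival = 02:54 + 12:00 = 14:54 on Aug 8.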